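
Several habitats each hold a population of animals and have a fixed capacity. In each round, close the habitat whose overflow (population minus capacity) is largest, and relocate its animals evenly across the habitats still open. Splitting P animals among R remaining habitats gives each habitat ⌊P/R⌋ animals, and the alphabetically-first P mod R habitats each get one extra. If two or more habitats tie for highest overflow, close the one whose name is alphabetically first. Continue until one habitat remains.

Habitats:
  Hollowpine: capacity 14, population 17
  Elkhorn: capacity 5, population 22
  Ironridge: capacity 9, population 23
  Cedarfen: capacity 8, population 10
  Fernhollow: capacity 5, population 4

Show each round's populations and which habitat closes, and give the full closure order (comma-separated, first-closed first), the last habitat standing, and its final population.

Closure order: Elkhorn, Ironridge, Cedarfen, Hollowpine
Last habitat: Fernhollow with 76 animals

Round 1: Cedarfen=10 Elkhorn=22 Fernhollow=4 Hollowpine=17 Ironridge=23 → close Elkhorn (overflow 17)
  22÷4 = 5 each, +1 to first 2
Round 2: Cedarfen=16 Fernhollow=10 Hollowpine=22 Ironridge=28 → close Ironridge (overflow 19)
  28÷3 = 9 each, +1 to first 1
Round 3: Cedarfen=26 Fernhollow=19 Hollowpine=31 → close Cedarfen (overflow 18)
  26÷2 = 13 each, +1 to first 0
Round 4: Fernhollow=32 Hollowpine=44 → close Hollowpine (overflow 30)
  44÷1 = 44 each, +1 to first 0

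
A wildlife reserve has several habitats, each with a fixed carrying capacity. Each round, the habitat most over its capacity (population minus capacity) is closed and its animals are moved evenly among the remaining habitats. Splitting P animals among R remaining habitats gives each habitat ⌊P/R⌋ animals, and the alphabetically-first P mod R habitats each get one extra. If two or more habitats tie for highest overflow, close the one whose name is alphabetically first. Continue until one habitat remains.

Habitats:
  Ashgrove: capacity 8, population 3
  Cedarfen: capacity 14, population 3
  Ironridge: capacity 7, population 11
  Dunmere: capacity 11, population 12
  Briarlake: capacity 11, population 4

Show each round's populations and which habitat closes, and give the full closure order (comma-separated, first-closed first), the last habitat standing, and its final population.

Round 1: Ashgrove=3 Briarlake=4 Cedarfen=3 Dunmere=12 Ironridge=11 → close Ironridge (overflow 4)
  11÷4 = 2 each, +1 to first 3
Round 2: Ashgrove=6 Briarlake=7 Cedarfen=6 Dunmere=14 → close Dunmere (overflow 3)
  14÷3 = 4 each, +1 to first 2
Round 3: Ashgrove=11 Briarlake=12 Cedarfen=10 → close Ashgrove (overflow 3)
  11÷2 = 5 each, +1 to first 1
Round 4: Briarlake=18 Cedarfen=15 → close Briarlake (overflow 7)
  18÷1 = 18 each, +1 to first 0

Closure order: Ironridge, Dunmere, Ashgrove, Briarlake
Last habitat: Cedarfen with 33 animals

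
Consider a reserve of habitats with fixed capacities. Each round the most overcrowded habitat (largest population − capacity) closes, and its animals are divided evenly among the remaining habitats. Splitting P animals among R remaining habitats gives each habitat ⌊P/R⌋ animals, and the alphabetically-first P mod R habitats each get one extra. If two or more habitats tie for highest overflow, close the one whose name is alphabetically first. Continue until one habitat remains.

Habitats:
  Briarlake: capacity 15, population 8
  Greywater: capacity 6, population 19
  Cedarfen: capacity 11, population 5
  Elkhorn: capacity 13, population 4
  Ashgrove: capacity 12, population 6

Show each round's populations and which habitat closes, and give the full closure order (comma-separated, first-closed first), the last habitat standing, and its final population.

Closure order: Greywater, Ashgrove, Cedarfen, Briarlake
Last habitat: Elkhorn with 42 animals

Round 1: Ashgrove=6 Briarlake=8 Cedarfen=5 Elkhorn=4 Greywater=19 → close Greywater (overflow 13)
  19÷4 = 4 each, +1 to first 3
Round 2: Ashgrove=11 Briarlake=13 Cedarfen=10 Elkhorn=8 → close Ashgrove (overflow -1)
  11÷3 = 3 each, +1 to first 2
Round 3: Briarlake=17 Cedarfen=14 Elkhorn=11 → close Cedarfen (overflow 3)
  14÷2 = 7 each, +1 to first 0
Round 4: Briarlake=24 Elkhorn=18 → close Briarlake (overflow 9)
  24÷1 = 24 each, +1 to first 0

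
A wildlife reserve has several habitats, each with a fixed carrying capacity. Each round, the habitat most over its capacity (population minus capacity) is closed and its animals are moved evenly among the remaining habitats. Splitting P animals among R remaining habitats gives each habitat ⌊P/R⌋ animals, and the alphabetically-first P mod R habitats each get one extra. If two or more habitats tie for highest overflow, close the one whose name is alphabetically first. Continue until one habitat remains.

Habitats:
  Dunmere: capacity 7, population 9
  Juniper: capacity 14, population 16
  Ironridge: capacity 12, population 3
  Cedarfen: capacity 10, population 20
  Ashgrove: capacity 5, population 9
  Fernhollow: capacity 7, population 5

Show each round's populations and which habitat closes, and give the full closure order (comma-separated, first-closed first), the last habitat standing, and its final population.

Round 1: Ashgrove=9 Cedarfen=20 Dunmere=9 Fernhollow=5 Ironridge=3 Juniper=16 → close Cedarfen (overflow 10)
  20÷5 = 4 each, +1 to first 0
Round 2: Ashgrove=13 Dunmere=13 Fernhollow=9 Ironridge=7 Juniper=20 → close Ashgrove (overflow 8)
  13÷4 = 3 each, +1 to first 1
Round 3: Dunmere=17 Fernhollow=12 Ironridge=10 Juniper=23 → close Dunmere (overflow 10)
  17÷3 = 5 each, +1 to first 2
Round 4: Fernhollow=18 Ironridge=16 Juniper=28 → close Juniper (overflow 14)
  28÷2 = 14 each, +1 to first 0
Round 5: Fernhollow=32 Ironridge=30 → close Fernhollow (overflow 25)
  32÷1 = 32 each, +1 to first 0

Closure order: Cedarfen, Ashgrove, Dunmere, Juniper, Fernhollow
Last habitat: Ironridge with 62 animals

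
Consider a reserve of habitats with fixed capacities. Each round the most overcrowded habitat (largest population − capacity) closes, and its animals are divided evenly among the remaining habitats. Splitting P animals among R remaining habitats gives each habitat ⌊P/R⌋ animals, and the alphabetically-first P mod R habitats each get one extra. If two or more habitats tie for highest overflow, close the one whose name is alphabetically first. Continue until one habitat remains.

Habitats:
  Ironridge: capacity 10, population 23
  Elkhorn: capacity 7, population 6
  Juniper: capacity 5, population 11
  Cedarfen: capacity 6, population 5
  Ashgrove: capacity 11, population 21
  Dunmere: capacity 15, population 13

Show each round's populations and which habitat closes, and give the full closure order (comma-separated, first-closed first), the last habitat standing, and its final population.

Round 1: Ashgrove=21 Cedarfen=5 Dunmere=13 Elkhorn=6 Ironridge=23 Juniper=11 → close Ironridge (overflow 13)
  23÷5 = 4 each, +1 to first 3
Round 2: Ashgrove=26 Cedarfen=10 Dunmere=18 Elkhorn=10 Juniper=15 → close Ashgrove (overflow 15)
  26÷4 = 6 each, +1 to first 2
Round 3: Cedarfen=17 Dunmere=25 Elkhorn=16 Juniper=21 → close Juniper (overflow 16)
  21÷3 = 7 each, +1 to first 0
Round 4: Cedarfen=24 Dunmere=32 Elkhorn=23 → close Cedarfen (overflow 18)
  24÷2 = 12 each, +1 to first 0
Round 5: Dunmere=44 Elkhorn=35 → close Dunmere (overflow 29)
  44÷1 = 44 each, +1 to first 0

Closure order: Ironridge, Ashgrove, Juniper, Cedarfen, Dunmere
Last habitat: Elkhorn with 79 animals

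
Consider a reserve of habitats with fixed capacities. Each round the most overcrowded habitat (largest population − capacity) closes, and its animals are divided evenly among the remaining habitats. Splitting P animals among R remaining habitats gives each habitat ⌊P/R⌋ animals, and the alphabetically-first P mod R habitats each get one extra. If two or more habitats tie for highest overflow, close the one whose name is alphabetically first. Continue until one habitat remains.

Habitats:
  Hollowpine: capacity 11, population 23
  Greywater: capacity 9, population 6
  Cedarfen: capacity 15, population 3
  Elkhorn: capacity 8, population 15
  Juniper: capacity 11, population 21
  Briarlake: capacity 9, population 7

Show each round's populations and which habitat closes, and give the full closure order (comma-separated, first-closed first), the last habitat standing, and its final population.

Closure order: Hollowpine, Juniper, Elkhorn, Briarlake, Greywater
Last habitat: Cedarfen with 75 animals

Round 1: Briarlake=7 Cedarfen=3 Elkhorn=15 Greywater=6 Hollowpine=23 Juniper=21 → close Hollowpine (overflow 12)
  23÷5 = 4 each, +1 to first 3
Round 2: Briarlake=12 Cedarfen=8 Elkhorn=20 Greywater=10 Juniper=25 → close Juniper (overflow 14)
  25÷4 = 6 each, +1 to first 1
Round 3: Briarlake=19 Cedarfen=14 Elkhorn=26 Greywater=16 → close Elkhorn (overflow 18)
  26÷3 = 8 each, +1 to first 2
Round 4: Briarlake=28 Cedarfen=23 Greywater=24 → close Briarlake (overflow 19)
  28÷2 = 14 each, +1 to first 0
Round 5: Cedarfen=37 Greywater=38 → close Greywater (overflow 29)
  38÷1 = 38 each, +1 to first 0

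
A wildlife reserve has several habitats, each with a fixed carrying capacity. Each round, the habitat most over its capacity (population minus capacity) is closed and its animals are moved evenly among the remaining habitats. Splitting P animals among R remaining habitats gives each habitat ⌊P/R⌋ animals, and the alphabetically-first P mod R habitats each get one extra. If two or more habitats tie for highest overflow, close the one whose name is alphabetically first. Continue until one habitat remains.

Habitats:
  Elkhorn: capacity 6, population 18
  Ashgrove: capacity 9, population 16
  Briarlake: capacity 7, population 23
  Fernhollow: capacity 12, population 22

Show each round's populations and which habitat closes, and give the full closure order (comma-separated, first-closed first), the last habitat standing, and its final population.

Closure order: Briarlake, Elkhorn, Fernhollow
Last habitat: Ashgrove with 79 animals

Round 1: Ashgrove=16 Briarlake=23 Elkhorn=18 Fernhollow=22 → close Briarlake (overflow 16)
  23÷3 = 7 each, +1 to first 2
Round 2: Ashgrove=24 Elkhorn=26 Fernhollow=29 → close Elkhorn (overflow 20)
  26÷2 = 13 each, +1 to first 0
Round 3: Ashgrove=37 Fernhollow=42 → close Fernhollow (overflow 30)
  42÷1 = 42 each, +1 to first 0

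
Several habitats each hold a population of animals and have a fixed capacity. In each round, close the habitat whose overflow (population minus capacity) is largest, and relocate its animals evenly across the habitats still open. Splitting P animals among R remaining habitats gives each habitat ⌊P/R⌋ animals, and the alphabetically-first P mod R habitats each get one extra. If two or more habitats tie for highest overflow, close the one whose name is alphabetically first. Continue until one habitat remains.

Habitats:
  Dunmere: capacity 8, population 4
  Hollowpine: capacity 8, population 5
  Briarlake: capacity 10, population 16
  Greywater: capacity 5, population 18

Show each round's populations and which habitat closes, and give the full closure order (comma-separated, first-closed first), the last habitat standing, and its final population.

Closure order: Greywater, Briarlake, Hollowpine
Last habitat: Dunmere with 43 animals

Round 1: Briarlake=16 Dunmere=4 Greywater=18 Hollowpine=5 → close Greywater (overflow 13)
  18÷3 = 6 each, +1 to first 0
Round 2: Briarlake=22 Dunmere=10 Hollowpine=11 → close Briarlake (overflow 12)
  22÷2 = 11 each, +1 to first 0
Round 3: Dunmere=21 Hollowpine=22 → close Hollowpine (overflow 14)
  22÷1 = 22 each, +1 to first 0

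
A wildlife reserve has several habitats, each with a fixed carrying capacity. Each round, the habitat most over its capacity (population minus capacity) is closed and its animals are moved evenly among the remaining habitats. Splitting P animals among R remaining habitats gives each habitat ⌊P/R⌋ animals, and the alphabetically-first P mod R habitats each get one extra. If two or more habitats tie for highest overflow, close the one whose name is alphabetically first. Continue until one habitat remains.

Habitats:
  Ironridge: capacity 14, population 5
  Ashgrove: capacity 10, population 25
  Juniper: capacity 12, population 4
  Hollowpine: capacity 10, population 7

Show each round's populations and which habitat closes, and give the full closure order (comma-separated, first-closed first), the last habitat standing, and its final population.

Closure order: Ashgrove, Hollowpine, Juniper
Last habitat: Ironridge with 41 animals

Round 1: Ashgrove=25 Hollowpine=7 Ironridge=5 Juniper=4 → close Ashgrove (overflow 15)
  25÷3 = 8 each, +1 to first 1
Round 2: Hollowpine=16 Ironridge=13 Juniper=12 → close Hollowpine (overflow 6)
  16÷2 = 8 each, +1 to first 0
Round 3: Ironridge=21 Juniper=20 → close Juniper (overflow 8)
  20÷1 = 20 each, +1 to first 0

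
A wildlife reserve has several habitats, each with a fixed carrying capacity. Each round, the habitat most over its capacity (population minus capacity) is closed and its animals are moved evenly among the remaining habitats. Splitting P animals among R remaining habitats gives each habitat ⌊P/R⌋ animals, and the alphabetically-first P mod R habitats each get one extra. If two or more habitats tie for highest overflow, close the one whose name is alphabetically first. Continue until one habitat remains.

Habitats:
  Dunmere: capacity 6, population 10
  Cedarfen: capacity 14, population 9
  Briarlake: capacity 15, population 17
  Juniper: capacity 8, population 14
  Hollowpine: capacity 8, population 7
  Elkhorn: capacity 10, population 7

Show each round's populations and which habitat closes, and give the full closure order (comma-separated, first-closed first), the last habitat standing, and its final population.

Round 1: Briarlake=17 Cedarfen=9 Dunmere=10 Elkhorn=7 Hollowpine=7 Juniper=14 → close Juniper (overflow 6)
  14÷5 = 2 each, +1 to first 4
Round 2: Briarlake=20 Cedarfen=12 Dunmere=13 Elkhorn=10 Hollowpine=9 → close Dunmere (overflow 7)
  13÷4 = 3 each, +1 to first 1
Round 3: Briarlake=24 Cedarfen=15 Elkhorn=13 Hollowpine=12 → close Briarlake (overflow 9)
  24÷3 = 8 each, +1 to first 0
Round 4: Cedarfen=23 Elkhorn=21 Hollowpine=20 → close Hollowpine (overflow 12)
  20÷2 = 10 each, +1 to first 0
Round 5: Cedarfen=33 Elkhorn=31 → close Elkhorn (overflow 21)
  31÷1 = 31 each, +1 to first 0

Closure order: Juniper, Dunmere, Briarlake, Hollowpine, Elkhorn
Last habitat: Cedarfen with 64 animals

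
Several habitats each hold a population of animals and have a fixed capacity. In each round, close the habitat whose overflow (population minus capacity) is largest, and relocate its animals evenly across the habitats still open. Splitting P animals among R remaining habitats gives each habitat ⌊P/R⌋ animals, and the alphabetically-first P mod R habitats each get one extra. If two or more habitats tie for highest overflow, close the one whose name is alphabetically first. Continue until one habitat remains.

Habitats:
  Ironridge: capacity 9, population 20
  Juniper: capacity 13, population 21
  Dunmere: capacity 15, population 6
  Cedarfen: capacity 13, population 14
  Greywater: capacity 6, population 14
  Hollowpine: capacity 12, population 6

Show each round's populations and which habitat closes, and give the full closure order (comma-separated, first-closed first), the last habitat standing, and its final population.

Closure order: Ironridge, Greywater, Juniper, Cedarfen, Dunmere
Last habitat: Hollowpine with 81 animals

Round 1: Cedarfen=14 Dunmere=6 Greywater=14 Hollowpine=6 Ironridge=20 Juniper=21 → close Ironridge (overflow 11)
  20÷5 = 4 each, +1 to first 0
Round 2: Cedarfen=18 Dunmere=10 Greywater=18 Hollowpine=10 Juniper=25 → close Greywater (overflow 12)
  18÷4 = 4 each, +1 to first 2
Round 3: Cedarfen=23 Dunmere=15 Hollowpine=14 Juniper=29 → close Juniper (overflow 16)
  29÷3 = 9 each, +1 to first 2
Round 4: Cedarfen=33 Dunmere=25 Hollowpine=23 → close Cedarfen (overflow 20)
  33÷2 = 16 each, +1 to first 1
Round 5: Dunmere=42 Hollowpine=39 → close Dunmere (overflow 27)
  42÷1 = 42 each, +1 to first 0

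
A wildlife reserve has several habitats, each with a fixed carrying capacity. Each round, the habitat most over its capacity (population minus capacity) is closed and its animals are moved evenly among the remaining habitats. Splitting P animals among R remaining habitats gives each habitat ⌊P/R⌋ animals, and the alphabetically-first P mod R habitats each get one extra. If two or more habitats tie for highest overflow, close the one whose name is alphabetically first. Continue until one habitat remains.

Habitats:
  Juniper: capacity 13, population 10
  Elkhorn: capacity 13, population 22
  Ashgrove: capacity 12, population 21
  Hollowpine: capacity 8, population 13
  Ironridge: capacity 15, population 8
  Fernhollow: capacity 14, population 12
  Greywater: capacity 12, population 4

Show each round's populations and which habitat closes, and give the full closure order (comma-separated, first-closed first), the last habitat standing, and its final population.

Closure order: Ashgrove, Elkhorn, Hollowpine, Fernhollow, Juniper, Greywater
Last habitat: Ironridge with 90 animals

Round 1: Ashgrove=21 Elkhorn=22 Fernhollow=12 Greywater=4 Hollowpine=13 Ironridge=8 Juniper=10 → close Ashgrove (overflow 9)
  21÷6 = 3 each, +1 to first 3
Round 2: Elkhorn=26 Fernhollow=16 Greywater=8 Hollowpine=16 Ironridge=11 Juniper=13 → close Elkhorn (overflow 13)
  26÷5 = 5 each, +1 to first 1
Round 3: Fernhollow=22 Greywater=13 Hollowpine=21 Ironridge=16 Juniper=18 → close Hollowpine (overflow 13)
  21÷4 = 5 each, +1 to first 1
Round 4: Fernhollow=28 Greywater=18 Ironridge=21 Juniper=23 → close Fernhollow (overflow 14)
  28÷3 = 9 each, +1 to first 1
Round 5: Greywater=28 Ironridge=30 Juniper=32 → close Juniper (overflow 19)
  32÷2 = 16 each, +1 to first 0
Round 6: Greywater=44 Ironridge=46 → close Greywater (overflow 32)
  44÷1 = 44 each, +1 to first 0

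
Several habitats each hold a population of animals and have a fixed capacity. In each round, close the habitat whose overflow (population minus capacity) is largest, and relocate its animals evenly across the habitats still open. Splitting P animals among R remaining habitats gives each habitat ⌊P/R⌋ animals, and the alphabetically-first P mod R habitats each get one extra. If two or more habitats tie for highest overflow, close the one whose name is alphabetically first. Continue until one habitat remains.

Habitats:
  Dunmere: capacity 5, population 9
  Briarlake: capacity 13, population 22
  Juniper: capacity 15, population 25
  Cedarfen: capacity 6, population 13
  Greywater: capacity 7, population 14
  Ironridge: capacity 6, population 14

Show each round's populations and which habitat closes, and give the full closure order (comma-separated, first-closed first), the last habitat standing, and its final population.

Closure order: Juniper, Briarlake, Cedarfen, Greywater, Ironridge
Last habitat: Dunmere with 97 animals

Round 1: Briarlake=22 Cedarfen=13 Dunmere=9 Greywater=14 Ironridge=14 Juniper=25 → close Juniper (overflow 10)
  25÷5 = 5 each, +1 to first 0
Round 2: Briarlake=27 Cedarfen=18 Dunmere=14 Greywater=19 Ironridge=19 → close Briarlake (overflow 14)
  27÷4 = 6 each, +1 to first 3
Round 3: Cedarfen=25 Dunmere=21 Greywater=26 Ironridge=25 → close Cedarfen (overflow 19)
  25÷3 = 8 each, +1 to first 1
Round 4: Dunmere=30 Greywater=34 Ironridge=33 → close Greywater (overflow 27)
  34÷2 = 17 each, +1 to first 0
Round 5: Dunmere=47 Ironridge=50 → close Ironridge (overflow 44)
  50÷1 = 50 each, +1 to first 0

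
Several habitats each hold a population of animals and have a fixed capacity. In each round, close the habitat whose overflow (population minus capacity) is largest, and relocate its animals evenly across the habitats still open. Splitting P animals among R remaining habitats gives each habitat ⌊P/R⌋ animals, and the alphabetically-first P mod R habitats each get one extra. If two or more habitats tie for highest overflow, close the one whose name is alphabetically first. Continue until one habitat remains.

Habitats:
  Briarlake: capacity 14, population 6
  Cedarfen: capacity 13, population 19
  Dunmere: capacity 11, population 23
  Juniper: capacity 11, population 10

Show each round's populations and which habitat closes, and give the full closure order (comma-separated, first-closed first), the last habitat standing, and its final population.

Closure order: Dunmere, Cedarfen, Juniper
Last habitat: Briarlake with 58 animals

Round 1: Briarlake=6 Cedarfen=19 Dunmere=23 Juniper=10 → close Dunmere (overflow 12)
  23÷3 = 7 each, +1 to first 2
Round 2: Briarlake=14 Cedarfen=27 Juniper=17 → close Cedarfen (overflow 14)
  27÷2 = 13 each, +1 to first 1
Round 3: Briarlake=28 Juniper=30 → close Juniper (overflow 19)
  30÷1 = 30 each, +1 to first 0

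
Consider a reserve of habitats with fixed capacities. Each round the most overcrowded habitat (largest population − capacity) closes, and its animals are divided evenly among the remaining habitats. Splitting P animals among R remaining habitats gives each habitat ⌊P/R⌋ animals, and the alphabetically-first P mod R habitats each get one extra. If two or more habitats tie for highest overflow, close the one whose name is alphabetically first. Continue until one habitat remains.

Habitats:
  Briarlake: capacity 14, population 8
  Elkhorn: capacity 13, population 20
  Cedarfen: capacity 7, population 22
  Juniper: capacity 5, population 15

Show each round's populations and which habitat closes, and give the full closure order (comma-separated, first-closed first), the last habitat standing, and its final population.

Closure order: Cedarfen, Juniper, Elkhorn
Last habitat: Briarlake with 65 animals

Round 1: Briarlake=8 Cedarfen=22 Elkhorn=20 Juniper=15 → close Cedarfen (overflow 15)
  22÷3 = 7 each, +1 to first 1
Round 2: Briarlake=16 Elkhorn=27 Juniper=22 → close Juniper (overflow 17)
  22÷2 = 11 each, +1 to first 0
Round 3: Briarlake=27 Elkhorn=38 → close Elkhorn (overflow 25)
  38÷1 = 38 each, +1 to first 0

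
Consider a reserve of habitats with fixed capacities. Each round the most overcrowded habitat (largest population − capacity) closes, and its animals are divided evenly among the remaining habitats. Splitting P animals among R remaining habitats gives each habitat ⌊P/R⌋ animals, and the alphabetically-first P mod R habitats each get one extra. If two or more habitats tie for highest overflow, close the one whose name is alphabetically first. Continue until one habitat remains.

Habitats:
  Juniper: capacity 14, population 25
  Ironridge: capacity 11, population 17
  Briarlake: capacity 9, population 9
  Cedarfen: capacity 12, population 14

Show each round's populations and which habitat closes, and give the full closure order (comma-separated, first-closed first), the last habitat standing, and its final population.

Round 1: Briarlake=9 Cedarfen=14 Ironridge=17 Juniper=25 → close Juniper (overflow 11)
  25÷3 = 8 each, +1 to first 1
Round 2: Briarlake=18 Cedarfen=22 Ironridge=25 → close Ironridge (overflow 14)
  25÷2 = 12 each, +1 to first 1
Round 3: Briarlake=31 Cedarfen=34 → close Briarlake (overflow 22)
  31÷1 = 31 each, +1 to first 0

Closure order: Juniper, Ironridge, Briarlake
Last habitat: Cedarfen with 65 animals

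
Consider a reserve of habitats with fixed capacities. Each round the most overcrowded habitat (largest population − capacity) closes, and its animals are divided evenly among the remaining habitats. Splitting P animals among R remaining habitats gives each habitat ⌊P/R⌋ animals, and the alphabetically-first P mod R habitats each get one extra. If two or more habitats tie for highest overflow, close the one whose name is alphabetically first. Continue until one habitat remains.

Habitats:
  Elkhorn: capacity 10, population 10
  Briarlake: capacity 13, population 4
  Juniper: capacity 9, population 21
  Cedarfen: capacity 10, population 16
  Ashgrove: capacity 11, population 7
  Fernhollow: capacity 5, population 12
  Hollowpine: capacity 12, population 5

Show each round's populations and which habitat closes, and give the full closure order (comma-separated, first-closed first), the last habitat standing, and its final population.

Round 1: Ashgrove=7 Briarlake=4 Cedarfen=16 Elkhorn=10 Fernhollow=12 Hollowpine=5 Juniper=21 → close Juniper (overflow 12)
  21÷6 = 3 each, +1 to first 3
Round 2: Ashgrove=11 Briarlake=8 Cedarfen=20 Elkhorn=13 Fernhollow=15 Hollowpine=8 → close Cedarfen (overflow 10)
  20÷5 = 4 each, +1 to first 0
Round 3: Ashgrove=15 Briarlake=12 Elkhorn=17 Fernhollow=19 Hollowpine=12 → close Fernhollow (overflow 14)
  19÷4 = 4 each, +1 to first 3
Round 4: Ashgrove=20 Briarlake=17 Elkhorn=22 Hollowpine=16 → close Elkhorn (overflow 12)
  22÷3 = 7 each, +1 to first 1
Round 5: Ashgrove=28 Briarlake=24 Hollowpine=23 → close Ashgrove (overflow 17)
  28÷2 = 14 each, +1 to first 0
Round 6: Briarlake=38 Hollowpine=37 → close Briarlake (overflow 25)
  38÷1 = 38 each, +1 to first 0

Closure order: Juniper, Cedarfen, Fernhollow, Elkhorn, Ashgrove, Briarlake
Last habitat: Hollowpine with 75 animals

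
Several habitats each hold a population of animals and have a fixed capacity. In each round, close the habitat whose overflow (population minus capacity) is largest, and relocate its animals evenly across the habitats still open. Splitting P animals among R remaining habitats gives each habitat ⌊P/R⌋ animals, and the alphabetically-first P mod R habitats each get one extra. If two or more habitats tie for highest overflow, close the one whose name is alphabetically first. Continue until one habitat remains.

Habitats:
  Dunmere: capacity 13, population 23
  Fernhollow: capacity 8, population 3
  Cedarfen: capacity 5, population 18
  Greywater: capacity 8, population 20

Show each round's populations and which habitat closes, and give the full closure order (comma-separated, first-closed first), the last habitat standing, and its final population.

Round 1: Cedarfen=18 Dunmere=23 Fernhollow=3 Greywater=20 → close Cedarfen (overflow 13)
  18÷3 = 6 each, +1 to first 0
Round 2: Dunmere=29 Fernhollow=9 Greywater=26 → close Greywater (overflow 18)
  26÷2 = 13 each, +1 to first 0
Round 3: Dunmere=42 Fernhollow=22 → close Dunmere (overflow 29)
  42÷1 = 42 each, +1 to first 0

Closure order: Cedarfen, Greywater, Dunmere
Last habitat: Fernhollow with 64 animals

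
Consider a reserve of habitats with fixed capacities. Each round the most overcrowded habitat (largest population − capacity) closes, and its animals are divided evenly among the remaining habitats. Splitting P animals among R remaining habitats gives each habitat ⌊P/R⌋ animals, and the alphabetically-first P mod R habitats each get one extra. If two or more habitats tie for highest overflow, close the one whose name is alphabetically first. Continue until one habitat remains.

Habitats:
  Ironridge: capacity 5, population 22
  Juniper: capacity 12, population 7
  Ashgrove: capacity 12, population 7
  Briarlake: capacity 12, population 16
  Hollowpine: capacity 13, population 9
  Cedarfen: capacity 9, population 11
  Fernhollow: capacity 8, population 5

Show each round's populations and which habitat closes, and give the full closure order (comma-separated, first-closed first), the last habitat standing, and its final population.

Round 1: Ashgrove=7 Briarlake=16 Cedarfen=11 Fernhollow=5 Hollowpine=9 Ironridge=22 Juniper=7 → close Ironridge (overflow 17)
  22÷6 = 3 each, +1 to first 4
Round 2: Ashgrove=11 Briarlake=20 Cedarfen=15 Fernhollow=9 Hollowpine=12 Juniper=10 → close Briarlake (overflow 8)
  20÷5 = 4 each, +1 to first 0
Round 3: Ashgrove=15 Cedarfen=19 Fernhollow=13 Hollowpine=16 Juniper=14 → close Cedarfen (overflow 10)
  19÷4 = 4 each, +1 to first 3
Round 4: Ashgrove=20 Fernhollow=18 Hollowpine=21 Juniper=18 → close Fernhollow (overflow 10)
  18÷3 = 6 each, +1 to first 0
Round 5: Ashgrove=26 Hollowpine=27 Juniper=24 → close Ashgrove (overflow 14)
  26÷2 = 13 each, +1 to first 0
Round 6: Hollowpine=40 Juniper=37 → close Hollowpine (overflow 27)
  40÷1 = 40 each, +1 to first 0

Closure order: Ironridge, Briarlake, Cedarfen, Fernhollow, Ashgrove, Hollowpine
Last habitat: Juniper with 77 animals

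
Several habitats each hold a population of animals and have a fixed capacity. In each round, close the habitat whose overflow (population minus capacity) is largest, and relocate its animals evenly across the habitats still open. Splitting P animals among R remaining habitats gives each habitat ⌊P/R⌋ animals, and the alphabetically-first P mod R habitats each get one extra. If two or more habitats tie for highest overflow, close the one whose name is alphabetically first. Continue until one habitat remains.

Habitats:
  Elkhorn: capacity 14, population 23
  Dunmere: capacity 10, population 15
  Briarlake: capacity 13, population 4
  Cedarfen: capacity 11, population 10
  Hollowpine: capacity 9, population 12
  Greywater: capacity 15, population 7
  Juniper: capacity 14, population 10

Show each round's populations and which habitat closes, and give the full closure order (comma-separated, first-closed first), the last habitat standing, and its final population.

Closure order: Elkhorn, Dunmere, Hollowpine, Cedarfen, Juniper, Greywater
Last habitat: Briarlake with 81 animals

Round 1: Briarlake=4 Cedarfen=10 Dunmere=15 Elkhorn=23 Greywater=7 Hollowpine=12 Juniper=10 → close Elkhorn (overflow 9)
  23÷6 = 3 each, +1 to first 5
Round 2: Briarlake=8 Cedarfen=14 Dunmere=19 Greywater=11 Hollowpine=16 Juniper=13 → close Dunmere (overflow 9)
  19÷5 = 3 each, +1 to first 4
Round 3: Briarlake=12 Cedarfen=18 Greywater=15 Hollowpine=20 Juniper=16 → close Hollowpine (overflow 11)
  20÷4 = 5 each, +1 to first 0
Round 4: Briarlake=17 Cedarfen=23 Greywater=20 Juniper=21 → close Cedarfen (overflow 12)
  23÷3 = 7 each, +1 to first 2
Round 5: Briarlake=25 Greywater=28 Juniper=28 → close Juniper (overflow 14)
  28÷2 = 14 each, +1 to first 0
Round 6: Briarlake=39 Greywater=42 → close Greywater (overflow 27)
  42÷1 = 42 each, +1 to first 0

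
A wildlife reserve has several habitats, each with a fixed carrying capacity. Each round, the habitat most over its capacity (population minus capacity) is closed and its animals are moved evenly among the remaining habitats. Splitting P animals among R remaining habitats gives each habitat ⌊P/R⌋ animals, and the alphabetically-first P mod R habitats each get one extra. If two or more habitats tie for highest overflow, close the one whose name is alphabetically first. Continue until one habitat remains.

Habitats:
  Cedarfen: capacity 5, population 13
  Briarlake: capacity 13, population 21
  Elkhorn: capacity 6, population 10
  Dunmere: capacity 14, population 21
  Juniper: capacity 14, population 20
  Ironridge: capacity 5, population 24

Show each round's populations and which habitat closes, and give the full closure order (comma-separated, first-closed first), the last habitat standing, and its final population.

Round 1: Briarlake=21 Cedarfen=13 Dunmere=21 Elkhorn=10 Ironridge=24 Juniper=20 → close Ironridge (overflow 19)
  24÷5 = 4 each, +1 to first 4
Round 2: Briarlake=26 Cedarfen=18 Dunmere=26 Elkhorn=15 Juniper=24 → close Briarlake (overflow 13)
  26÷4 = 6 each, +1 to first 2
Round 3: Cedarfen=25 Dunmere=33 Elkhorn=21 Juniper=30 → close Cedarfen (overflow 20)
  25÷3 = 8 each, +1 to first 1
Round 4: Dunmere=42 Elkhorn=29 Juniper=38 → close Dunmere (overflow 28)
  42÷2 = 21 each, +1 to first 0
Round 5: Elkhorn=50 Juniper=59 → close Juniper (overflow 45)
  59÷1 = 59 each, +1 to first 0

Closure order: Ironridge, Briarlake, Cedarfen, Dunmere, Juniper
Last habitat: Elkhorn with 109 animals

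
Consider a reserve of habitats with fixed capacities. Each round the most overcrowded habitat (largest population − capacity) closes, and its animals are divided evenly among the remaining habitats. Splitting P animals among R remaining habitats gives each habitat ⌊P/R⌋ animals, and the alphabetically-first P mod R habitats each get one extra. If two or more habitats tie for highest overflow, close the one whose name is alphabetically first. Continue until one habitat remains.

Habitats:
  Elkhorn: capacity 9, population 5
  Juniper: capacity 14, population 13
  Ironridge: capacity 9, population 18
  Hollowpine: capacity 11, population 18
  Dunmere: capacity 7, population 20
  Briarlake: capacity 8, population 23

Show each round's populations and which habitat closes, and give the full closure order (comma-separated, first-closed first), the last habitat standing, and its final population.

Round 1: Briarlake=23 Dunmere=20 Elkhorn=5 Hollowpine=18 Ironridge=18 Juniper=13 → close Briarlake (overflow 15)
  23÷5 = 4 each, +1 to first 3
Round 2: Dunmere=25 Elkhorn=10 Hollowpine=23 Ironridge=22 Juniper=17 → close Dunmere (overflow 18)
  25÷4 = 6 each, +1 to first 1
Round 3: Elkhorn=17 Hollowpine=29 Ironridge=28 Juniper=23 → close Ironridge (overflow 19)
  28÷3 = 9 each, +1 to first 1
Round 4: Elkhorn=27 Hollowpine=38 Juniper=32 → close Hollowpine (overflow 27)
  38÷2 = 19 each, +1 to first 0
Round 5: Elkhorn=46 Juniper=51 → close Elkhorn (overflow 37)
  46÷1 = 46 each, +1 to first 0

Closure order: Briarlake, Dunmere, Ironridge, Hollowpine, Elkhorn
Last habitat: Juniper with 97 animals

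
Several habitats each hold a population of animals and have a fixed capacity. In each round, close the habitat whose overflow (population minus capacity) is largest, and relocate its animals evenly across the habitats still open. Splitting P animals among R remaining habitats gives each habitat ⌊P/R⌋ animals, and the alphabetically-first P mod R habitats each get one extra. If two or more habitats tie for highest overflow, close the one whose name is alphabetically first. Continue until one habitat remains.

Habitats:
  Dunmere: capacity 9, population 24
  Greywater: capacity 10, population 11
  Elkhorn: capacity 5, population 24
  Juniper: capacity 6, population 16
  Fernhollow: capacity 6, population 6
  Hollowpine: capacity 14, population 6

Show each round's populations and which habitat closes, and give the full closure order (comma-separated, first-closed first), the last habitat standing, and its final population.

Closure order: Elkhorn, Dunmere, Juniper, Fernhollow, Greywater
Last habitat: Hollowpine with 87 animals

Round 1: Dunmere=24 Elkhorn=24 Fernhollow=6 Greywater=11 Hollowpine=6 Juniper=16 → close Elkhorn (overflow 19)
  24÷5 = 4 each, +1 to first 4
Round 2: Dunmere=29 Fernhollow=11 Greywater=16 Hollowpine=11 Juniper=20 → close Dunmere (overflow 20)
  29÷4 = 7 each, +1 to first 1
Round 3: Fernhollow=19 Greywater=23 Hollowpine=18 Juniper=27 → close Juniper (overflow 21)
  27÷3 = 9 each, +1 to first 0
Round 4: Fernhollow=28 Greywater=32 Hollowpine=27 → close Fernhollow (overflow 22)
  28÷2 = 14 each, +1 to first 0
Round 5: Greywater=46 Hollowpine=41 → close Greywater (overflow 36)
  46÷1 = 46 each, +1 to first 0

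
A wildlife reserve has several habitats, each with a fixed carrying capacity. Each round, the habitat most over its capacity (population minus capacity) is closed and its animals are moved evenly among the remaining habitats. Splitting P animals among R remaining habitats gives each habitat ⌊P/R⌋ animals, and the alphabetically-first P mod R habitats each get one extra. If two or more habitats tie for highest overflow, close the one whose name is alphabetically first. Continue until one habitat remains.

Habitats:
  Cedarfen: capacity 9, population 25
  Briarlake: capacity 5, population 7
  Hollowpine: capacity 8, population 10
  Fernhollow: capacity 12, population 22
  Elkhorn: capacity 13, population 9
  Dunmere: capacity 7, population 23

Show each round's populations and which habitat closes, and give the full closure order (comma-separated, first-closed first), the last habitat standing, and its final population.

Round 1: Briarlake=7 Cedarfen=25 Dunmere=23 Elkhorn=9 Fernhollow=22 Hollowpine=10 → close Cedarfen (overflow 16)
  25÷5 = 5 each, +1 to first 0
Round 2: Briarlake=12 Dunmere=28 Elkhorn=14 Fernhollow=27 Hollowpine=15 → close Dunmere (overflow 21)
  28÷4 = 7 each, +1 to first 0
Round 3: Briarlake=19 Elkhorn=21 Fernhollow=34 Hollowpine=22 → close Fernhollow (overflow 22)
  34÷3 = 11 each, +1 to first 1
Round 4: Briarlake=31 Elkhorn=32 Hollowpine=33 → close Briarlake (overflow 26)
  31÷2 = 15 each, +1 to first 1
Round 5: Elkhorn=48 Hollowpine=48 → close Hollowpine (overflow 40)
  48÷1 = 48 each, +1 to first 0

Closure order: Cedarfen, Dunmere, Fernhollow, Briarlake, Hollowpine
Last habitat: Elkhorn with 96 animals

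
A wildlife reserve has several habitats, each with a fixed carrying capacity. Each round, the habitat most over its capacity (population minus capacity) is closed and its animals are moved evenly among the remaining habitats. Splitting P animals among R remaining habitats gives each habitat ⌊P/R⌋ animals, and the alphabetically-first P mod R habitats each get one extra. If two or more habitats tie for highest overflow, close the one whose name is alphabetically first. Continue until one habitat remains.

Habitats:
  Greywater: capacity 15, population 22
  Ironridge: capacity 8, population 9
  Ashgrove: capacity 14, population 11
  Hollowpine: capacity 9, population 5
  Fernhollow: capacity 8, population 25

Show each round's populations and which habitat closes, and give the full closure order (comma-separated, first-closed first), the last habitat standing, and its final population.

Round 1: Ashgrove=11 Fernhollow=25 Greywater=22 Hollowpine=5 Ironridge=9 → close Fernhollow (overflow 17)
  25÷4 = 6 each, +1 to first 1
Round 2: Ashgrove=18 Greywater=28 Hollowpine=11 Ironridge=15 → close Greywater (overflow 13)
  28÷3 = 9 each, +1 to first 1
Round 3: Ashgrove=28 Hollowpine=20 Ironridge=24 → close Ironridge (overflow 16)
  24÷2 = 12 each, +1 to first 0
Round 4: Ashgrove=40 Hollowpine=32 → close Ashgrove (overflow 26)
  40÷1 = 40 each, +1 to first 0

Closure order: Fernhollow, Greywater, Ironridge, Ashgrove
Last habitat: Hollowpine with 72 animals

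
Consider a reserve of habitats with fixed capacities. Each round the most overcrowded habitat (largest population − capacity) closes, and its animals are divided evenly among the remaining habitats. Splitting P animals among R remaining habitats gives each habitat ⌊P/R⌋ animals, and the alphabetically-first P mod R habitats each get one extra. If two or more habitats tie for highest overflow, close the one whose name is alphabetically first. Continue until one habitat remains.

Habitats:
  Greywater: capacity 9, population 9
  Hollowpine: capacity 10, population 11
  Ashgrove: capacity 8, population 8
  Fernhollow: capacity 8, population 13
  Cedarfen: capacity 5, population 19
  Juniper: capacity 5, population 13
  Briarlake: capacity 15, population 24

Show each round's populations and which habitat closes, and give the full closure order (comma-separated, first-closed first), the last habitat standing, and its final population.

Round 1: Ashgrove=8 Briarlake=24 Cedarfen=19 Fernhollow=13 Greywater=9 Hollowpine=11 Juniper=13 → close Cedarfen (overflow 14)
  19÷6 = 3 each, +1 to first 1
Round 2: Ashgrove=12 Briarlake=27 Fernhollow=16 Greywater=12 Hollowpine=14 Juniper=16 → close Briarlake (overflow 12)
  27÷5 = 5 each, +1 to first 2
Round 3: Ashgrove=18 Fernhollow=22 Greywater=17 Hollowpine=19 Juniper=21 → close Juniper (overflow 16)
  21÷4 = 5 each, +1 to first 1
Round 4: Ashgrove=24 Fernhollow=27 Greywater=22 Hollowpine=24 → close Fernhollow (overflow 19)
  27÷3 = 9 each, +1 to first 0
Round 5: Ashgrove=33 Greywater=31 Hollowpine=33 → close Ashgrove (overflow 25)
  33÷2 = 16 each, +1 to first 1
Round 6: Greywater=48 Hollowpine=49 → close Greywater (overflow 39)
  48÷1 = 48 each, +1 to first 0

Closure order: Cedarfen, Briarlake, Juniper, Fernhollow, Ashgrove, Greywater
Last habitat: Hollowpine with 97 animals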